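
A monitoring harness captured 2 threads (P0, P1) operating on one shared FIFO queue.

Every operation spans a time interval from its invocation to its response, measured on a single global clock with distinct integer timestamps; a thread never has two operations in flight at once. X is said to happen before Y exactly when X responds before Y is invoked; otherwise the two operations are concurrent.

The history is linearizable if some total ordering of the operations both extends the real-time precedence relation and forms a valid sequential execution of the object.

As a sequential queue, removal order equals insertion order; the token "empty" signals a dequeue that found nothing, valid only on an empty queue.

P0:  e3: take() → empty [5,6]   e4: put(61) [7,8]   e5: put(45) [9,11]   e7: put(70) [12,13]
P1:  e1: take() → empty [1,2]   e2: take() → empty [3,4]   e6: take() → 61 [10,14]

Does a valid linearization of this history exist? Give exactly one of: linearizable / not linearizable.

witness order: e1, e2, e3, e4, e5, e6, e7
1. e1 take() → empty, leaving queue <>
2. e2 take() → empty, leaving queue <>
3. e3 take() → empty, leaving queue <>
4. e4 put(61), leaving queue <61>
5. e5 put(45), leaving queue <61,45>
6. e6 take() → 61, leaving queue <45>
7. e7 put(70), leaving queue <45,70>

linearizable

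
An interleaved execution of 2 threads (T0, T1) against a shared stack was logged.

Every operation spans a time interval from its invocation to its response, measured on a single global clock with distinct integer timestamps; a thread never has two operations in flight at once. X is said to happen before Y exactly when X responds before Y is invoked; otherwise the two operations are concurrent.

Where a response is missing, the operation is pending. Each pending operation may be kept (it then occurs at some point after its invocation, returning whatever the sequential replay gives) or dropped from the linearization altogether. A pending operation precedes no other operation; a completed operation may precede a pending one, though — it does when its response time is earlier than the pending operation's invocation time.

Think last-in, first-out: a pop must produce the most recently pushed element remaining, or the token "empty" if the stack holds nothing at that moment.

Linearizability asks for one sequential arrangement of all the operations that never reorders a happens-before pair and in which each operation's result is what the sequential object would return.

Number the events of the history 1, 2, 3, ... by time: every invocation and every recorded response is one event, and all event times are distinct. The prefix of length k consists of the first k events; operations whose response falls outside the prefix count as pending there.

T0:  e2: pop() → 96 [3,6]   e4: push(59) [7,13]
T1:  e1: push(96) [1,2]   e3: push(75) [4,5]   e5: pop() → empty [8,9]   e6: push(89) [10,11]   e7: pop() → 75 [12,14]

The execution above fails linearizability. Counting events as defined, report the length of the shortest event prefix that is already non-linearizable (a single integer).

a valid linearization of events 1..8 exists, for instance e1, e2, e3:
1. e1 push(96), leaving stack <96>
2. e2 pop() → 96, leaving stack <>
3. e3 push(75), leaving stack <75>
at event 9 (e5's time-9 response) nothing linearizes any more
no completion choice of the 1 pending operation (e4) rescues it — every subset was tried
one such order, e1, e2, e3, e5 (pending dropped), breaks at step 4 where e5 pop() → empty is illegal
one such order, e1, e3, e2, e5 (pending dropped), breaks at step 3 where e2 pop() → 96 is illegal

9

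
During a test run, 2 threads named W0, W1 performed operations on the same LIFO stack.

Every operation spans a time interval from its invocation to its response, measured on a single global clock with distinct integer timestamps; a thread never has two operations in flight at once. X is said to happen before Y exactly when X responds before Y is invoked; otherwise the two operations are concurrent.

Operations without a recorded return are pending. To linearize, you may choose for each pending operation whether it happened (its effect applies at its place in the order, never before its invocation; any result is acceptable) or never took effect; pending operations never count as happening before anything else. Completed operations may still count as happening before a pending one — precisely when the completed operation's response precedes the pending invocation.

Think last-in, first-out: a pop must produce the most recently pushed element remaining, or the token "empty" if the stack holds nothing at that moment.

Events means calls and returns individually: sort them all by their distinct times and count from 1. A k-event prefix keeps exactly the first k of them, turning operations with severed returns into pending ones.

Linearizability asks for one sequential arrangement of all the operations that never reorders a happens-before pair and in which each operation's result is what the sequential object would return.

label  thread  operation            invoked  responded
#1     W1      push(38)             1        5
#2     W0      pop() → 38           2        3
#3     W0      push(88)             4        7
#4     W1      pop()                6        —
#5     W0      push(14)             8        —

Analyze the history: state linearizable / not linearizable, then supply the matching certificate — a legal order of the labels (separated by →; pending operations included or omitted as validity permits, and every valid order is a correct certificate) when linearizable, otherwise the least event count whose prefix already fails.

after step 1 (#1 push(38)): stack <38>
after step 2 (#2 pop() → 38): stack <>
after step 3 (#3 push(88)): stack <88>

linearizable — witness: #1 → #2 → #3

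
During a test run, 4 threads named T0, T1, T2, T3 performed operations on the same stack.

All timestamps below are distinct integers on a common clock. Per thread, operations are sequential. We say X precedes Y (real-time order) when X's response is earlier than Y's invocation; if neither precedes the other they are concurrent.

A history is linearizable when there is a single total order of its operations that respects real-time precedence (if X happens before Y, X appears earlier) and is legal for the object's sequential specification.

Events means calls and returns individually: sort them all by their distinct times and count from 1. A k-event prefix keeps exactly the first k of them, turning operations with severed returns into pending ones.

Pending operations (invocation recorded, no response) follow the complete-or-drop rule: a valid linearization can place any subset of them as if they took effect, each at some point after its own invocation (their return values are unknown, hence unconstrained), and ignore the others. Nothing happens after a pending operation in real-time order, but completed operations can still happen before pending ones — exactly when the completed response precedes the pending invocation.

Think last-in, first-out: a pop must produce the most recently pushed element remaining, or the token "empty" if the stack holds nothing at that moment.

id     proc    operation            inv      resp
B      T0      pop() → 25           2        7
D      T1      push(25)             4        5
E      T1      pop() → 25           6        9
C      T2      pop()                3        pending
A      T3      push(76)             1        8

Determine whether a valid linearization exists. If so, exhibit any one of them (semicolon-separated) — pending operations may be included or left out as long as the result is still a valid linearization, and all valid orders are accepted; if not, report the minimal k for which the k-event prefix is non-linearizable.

prefix check: 1..8 passes, 1..9 fails once E's time-9 response joins
the 4 completed operations admit 12 real-time orders; each fails the stack replay
no escape via the 1 pending operation (C): every completion choice fails
sample order A, B, D, E (pending dropped) stalls at step 2 — B pop() → 25 has no legal effect
sample order A, D, B, E (pending dropped) stalls at step 4 — E pop() → 25 has no legal effect

not linearizable — minimal violating prefix: 9 events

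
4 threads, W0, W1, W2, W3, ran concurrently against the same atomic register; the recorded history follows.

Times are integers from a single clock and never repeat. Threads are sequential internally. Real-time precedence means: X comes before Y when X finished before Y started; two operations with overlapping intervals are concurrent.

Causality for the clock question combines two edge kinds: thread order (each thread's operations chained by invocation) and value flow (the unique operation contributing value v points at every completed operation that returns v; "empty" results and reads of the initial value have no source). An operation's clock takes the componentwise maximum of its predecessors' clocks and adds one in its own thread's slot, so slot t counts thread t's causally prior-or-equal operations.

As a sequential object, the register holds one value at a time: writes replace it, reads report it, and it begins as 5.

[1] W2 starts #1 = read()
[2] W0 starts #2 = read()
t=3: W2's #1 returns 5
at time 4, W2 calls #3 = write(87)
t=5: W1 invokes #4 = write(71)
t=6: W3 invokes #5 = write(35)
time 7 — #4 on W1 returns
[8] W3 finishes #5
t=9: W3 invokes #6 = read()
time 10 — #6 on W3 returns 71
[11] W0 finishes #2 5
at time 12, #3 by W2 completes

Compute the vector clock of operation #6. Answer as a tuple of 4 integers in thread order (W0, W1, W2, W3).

(0, 1, 0, 2)

VC(#5, invoked at 6): no causal predecessors; +1 on W3 → (0, 0, 0, 1)
VC(#1, invoked at 1): no causal predecessors; +1 on W2 → (0, 0, 1, 0)
VC(#4, invoked at 5): no causal predecessors; +1 on W1 → (0, 1, 0, 0)
VC(#2, invoked at 2): no causal predecessors; +1 on W0 → (1, 0, 0, 0)
invoked at 4, #3 merges VC(#1)=(0, 0, 1, 0) and bumps W2's slot → (0, 0, 2, 0)
invoked at 9, #6 merges VC(#4)=(0, 1, 0, 0), VC(#5)=(0, 0, 0, 1) and bumps W3's slot → (0, 1, 0, 2)
target: VC(#6) = (0, 1, 0, 2)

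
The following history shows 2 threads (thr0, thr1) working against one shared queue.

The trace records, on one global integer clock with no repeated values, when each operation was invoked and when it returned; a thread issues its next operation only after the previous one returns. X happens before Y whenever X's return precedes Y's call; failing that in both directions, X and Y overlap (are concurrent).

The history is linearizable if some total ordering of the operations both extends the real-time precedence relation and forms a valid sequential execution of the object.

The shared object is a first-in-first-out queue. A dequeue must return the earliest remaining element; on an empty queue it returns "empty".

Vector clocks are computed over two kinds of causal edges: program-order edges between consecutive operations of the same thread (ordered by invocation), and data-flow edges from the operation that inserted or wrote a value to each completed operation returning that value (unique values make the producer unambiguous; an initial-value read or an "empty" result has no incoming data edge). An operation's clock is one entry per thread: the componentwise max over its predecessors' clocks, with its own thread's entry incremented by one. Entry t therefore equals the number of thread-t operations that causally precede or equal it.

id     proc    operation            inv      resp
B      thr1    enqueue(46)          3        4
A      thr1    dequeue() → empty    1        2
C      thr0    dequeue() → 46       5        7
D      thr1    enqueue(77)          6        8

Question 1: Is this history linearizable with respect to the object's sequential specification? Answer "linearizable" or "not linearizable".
witness order: A, B, C, D
step 1: A dequeue() → empty — queue <>
step 2: B enqueue(46) — queue <46>
step 3: C dequeue() → 46 — queue <>
step 4: D enqueue(77) — queue <77>

linearizable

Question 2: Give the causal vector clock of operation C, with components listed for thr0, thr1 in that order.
Answer: (1, 2)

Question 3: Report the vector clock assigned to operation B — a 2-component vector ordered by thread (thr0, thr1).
Answer: (0, 2)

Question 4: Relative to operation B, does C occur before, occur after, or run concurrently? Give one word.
Answer: after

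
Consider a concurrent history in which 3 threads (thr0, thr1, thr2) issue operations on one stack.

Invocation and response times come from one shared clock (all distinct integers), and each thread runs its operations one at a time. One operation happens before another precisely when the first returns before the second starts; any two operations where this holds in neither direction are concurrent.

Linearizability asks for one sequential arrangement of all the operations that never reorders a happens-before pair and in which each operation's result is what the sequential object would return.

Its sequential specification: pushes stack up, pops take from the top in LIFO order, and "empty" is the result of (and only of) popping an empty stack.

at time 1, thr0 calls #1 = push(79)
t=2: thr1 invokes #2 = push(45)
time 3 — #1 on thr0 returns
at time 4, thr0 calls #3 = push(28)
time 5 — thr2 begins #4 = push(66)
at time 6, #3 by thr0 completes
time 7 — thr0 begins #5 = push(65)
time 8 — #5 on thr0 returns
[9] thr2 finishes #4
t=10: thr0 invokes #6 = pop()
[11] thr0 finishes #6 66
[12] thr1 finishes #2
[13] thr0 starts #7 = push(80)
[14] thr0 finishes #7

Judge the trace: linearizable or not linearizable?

linearizable

one valid linearization: #1, #2, #3, #5, #4, #6, #7
step 1: #1 push(79) — stack <79>
step 2: #2 push(45) — stack <79,45>
step 3: #3 push(28) — stack <79,45,28>
step 4: #5 push(65) — stack <79,45,28,65>
step 5: #4 push(66) — stack <79,45,28,65,66>
step 6: #6 pop() → 66 — stack <79,45,28,65>
step 7: #7 push(80) — stack <79,45,28,65,80>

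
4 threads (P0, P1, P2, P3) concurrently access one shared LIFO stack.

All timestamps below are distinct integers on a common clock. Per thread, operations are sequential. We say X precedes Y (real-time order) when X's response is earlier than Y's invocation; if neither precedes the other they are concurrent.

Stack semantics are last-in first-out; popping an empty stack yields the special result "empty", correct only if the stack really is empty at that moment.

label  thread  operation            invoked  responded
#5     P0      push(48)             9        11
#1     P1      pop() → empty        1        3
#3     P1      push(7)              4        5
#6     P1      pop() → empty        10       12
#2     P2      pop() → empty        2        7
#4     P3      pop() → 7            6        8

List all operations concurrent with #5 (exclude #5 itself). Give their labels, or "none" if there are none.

#6

#5 runs from 9 to 11; window-overlapping ops are concurrent
#1 [1,3]: before
#2 [2,7]: before
#3 [4,5]: before
#4 [6,8]: before
#6 [10,12]: concurrent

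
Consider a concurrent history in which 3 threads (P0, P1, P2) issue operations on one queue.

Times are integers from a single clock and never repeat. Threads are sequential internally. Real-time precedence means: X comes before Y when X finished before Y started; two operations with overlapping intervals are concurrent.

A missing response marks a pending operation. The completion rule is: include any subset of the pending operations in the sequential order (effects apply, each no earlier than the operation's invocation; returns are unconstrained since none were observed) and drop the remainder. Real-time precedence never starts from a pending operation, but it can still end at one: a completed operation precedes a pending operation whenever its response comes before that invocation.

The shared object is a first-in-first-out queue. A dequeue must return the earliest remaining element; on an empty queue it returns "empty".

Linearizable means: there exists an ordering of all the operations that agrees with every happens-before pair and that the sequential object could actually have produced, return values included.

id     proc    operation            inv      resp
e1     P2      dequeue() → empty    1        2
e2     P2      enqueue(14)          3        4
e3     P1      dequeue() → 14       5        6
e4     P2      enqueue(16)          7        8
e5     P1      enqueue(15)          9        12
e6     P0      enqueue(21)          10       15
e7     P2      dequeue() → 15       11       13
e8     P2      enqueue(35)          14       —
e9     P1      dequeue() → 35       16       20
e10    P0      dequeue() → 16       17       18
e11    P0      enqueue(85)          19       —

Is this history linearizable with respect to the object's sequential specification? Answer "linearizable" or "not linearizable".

not linearizable

events 1..12 are fine; event 13 — the response of e7 at time 13 — makes the prefix non-linearizable
every one of the 2 real-time-consistent orders over 6 completed queue ops fails the sequential spec
including or dropping the 1 pending operation (e6) in any combination fails
e.g. e1, e2, e3, e4, e5, e7 (pending dropped): illegal at step 6, since e7 dequeue() → 15 cannot apply there
e.g. e1, e2, e3, e4, e7, e5 (pending dropped): illegal at step 5, since e7 dequeue() → 15 cannot apply there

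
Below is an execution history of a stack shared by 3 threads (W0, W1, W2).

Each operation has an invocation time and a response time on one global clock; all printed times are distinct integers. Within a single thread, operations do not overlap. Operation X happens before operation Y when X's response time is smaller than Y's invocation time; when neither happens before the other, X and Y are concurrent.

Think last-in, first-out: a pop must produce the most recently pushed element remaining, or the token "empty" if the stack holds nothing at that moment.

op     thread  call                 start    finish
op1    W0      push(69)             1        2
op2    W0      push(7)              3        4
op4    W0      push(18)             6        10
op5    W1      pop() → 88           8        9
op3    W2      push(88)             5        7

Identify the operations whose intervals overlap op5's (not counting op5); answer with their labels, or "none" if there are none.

op5 runs from 8 to 9; window-overlapping ops are concurrent
op1 [1,2]: before
op2 [3,4]: before
op3 [5,7]: before
op4 [6,10]: concurrent

op4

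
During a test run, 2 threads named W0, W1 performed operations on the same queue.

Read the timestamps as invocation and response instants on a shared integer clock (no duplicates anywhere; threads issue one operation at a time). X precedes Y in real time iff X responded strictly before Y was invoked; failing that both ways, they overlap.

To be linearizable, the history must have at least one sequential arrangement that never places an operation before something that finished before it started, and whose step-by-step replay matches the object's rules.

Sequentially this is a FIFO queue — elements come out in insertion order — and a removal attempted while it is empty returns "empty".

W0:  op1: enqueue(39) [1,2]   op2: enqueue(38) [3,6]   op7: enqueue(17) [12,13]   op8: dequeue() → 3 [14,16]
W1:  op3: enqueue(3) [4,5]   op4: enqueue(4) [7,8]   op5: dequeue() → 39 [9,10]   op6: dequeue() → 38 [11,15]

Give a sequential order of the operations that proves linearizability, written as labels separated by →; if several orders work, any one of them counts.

1. op1 enqueue(39), leaving queue <39>
2. op2 enqueue(38), leaving queue <39,38>
3. op3 enqueue(3), leaving queue <39,38,3>
4. op4 enqueue(4), leaving queue <39,38,3,4>
5. op5 dequeue() → 39, leaving queue <38,3,4>
6. op6 dequeue() → 38, leaving queue <3,4>
7. op7 enqueue(17), leaving queue <3,4,17>
8. op8 dequeue() → 3, leaving queue <4,17>

op1 → op2 → op3 → op4 → op5 → op6 → op7 → op8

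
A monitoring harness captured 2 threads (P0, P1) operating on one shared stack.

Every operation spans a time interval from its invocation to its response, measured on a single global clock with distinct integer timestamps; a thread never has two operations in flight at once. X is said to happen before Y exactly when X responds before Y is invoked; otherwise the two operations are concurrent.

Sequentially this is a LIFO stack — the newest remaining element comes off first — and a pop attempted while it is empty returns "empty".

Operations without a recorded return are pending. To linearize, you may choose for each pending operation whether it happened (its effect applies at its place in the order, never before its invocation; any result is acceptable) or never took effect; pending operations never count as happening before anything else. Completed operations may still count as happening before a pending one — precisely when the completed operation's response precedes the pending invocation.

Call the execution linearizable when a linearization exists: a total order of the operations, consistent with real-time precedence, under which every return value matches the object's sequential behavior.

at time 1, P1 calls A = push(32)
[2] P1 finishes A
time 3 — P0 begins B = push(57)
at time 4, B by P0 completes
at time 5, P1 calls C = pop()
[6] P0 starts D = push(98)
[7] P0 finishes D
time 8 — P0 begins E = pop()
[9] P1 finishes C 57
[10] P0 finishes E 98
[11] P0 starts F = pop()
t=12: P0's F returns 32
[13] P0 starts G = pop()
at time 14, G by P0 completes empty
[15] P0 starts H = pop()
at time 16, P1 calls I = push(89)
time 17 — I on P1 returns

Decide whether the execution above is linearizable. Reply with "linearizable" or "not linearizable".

linearizable

one valid linearization: A, B, C, D, E, F, G, H, I
step 1: A push(32) — stack <32>
step 2: B push(57) — stack <32,57>
step 3: C pop() → 57 — stack <32>
step 4: D push(98) — stack <32,98>
step 5: E pop() → 98 — stack <32>
step 6: F pop() → 32 — stack <>
step 7: G pop() → empty — stack <>
step 8: H pop() (pending, included) — stack <>
step 9: I push(89) — stack <89>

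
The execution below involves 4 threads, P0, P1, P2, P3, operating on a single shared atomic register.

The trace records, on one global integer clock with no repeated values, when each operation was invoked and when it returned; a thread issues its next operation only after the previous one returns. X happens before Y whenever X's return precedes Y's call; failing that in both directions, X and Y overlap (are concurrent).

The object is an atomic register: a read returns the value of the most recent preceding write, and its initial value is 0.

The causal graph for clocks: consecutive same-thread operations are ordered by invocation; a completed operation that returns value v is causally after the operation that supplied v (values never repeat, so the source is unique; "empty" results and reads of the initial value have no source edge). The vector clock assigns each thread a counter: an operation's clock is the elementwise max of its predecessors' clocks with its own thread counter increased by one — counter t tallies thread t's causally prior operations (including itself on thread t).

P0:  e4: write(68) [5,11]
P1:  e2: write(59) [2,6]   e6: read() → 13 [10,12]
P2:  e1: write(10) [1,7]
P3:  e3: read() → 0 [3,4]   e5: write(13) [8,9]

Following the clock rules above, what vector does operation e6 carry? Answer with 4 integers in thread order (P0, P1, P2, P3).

e3 (invocation 3): nothing precedes it; P3's component alone gives (0, 0, 0, 1)
e1 (invocation 1): nothing precedes it; P2's component alone gives (0, 0, 1, 0)
e2 (invocation 2): nothing precedes it; P1's component alone gives (0, 1, 0, 0)
e4 (invocation 5): nothing precedes it; P0's component alone gives (1, 0, 0, 0)
VC(e5, invoked at 8): max of VC(e3)=(0, 0, 0, 1), then +1 on thread P3 → (0, 0, 0, 2)
VC(e6, invoked at 10): max of VC(e2)=(0, 1, 0, 0), VC(e5)=(0, 0, 0, 2), then +1 on thread P1 → (0, 2, 0, 2)
target: VC(e6) = (0, 2, 0, 2)

(0, 2, 0, 2)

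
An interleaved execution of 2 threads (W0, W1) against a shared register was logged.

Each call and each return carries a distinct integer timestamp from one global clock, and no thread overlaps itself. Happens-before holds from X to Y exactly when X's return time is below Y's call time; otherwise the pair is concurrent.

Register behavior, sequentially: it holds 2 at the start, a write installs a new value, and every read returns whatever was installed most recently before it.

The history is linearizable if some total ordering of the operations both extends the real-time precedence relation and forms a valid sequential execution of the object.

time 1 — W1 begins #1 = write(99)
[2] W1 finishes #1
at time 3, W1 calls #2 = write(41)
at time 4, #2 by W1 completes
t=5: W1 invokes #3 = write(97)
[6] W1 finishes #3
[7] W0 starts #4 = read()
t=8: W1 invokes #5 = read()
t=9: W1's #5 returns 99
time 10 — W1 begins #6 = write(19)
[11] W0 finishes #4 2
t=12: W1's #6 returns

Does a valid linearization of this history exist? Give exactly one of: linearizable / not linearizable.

events 1..8 are fine; event 9 — the response of #5 at time 9 — makes the prefix non-linearizable
a single order respects real time; the 4 completed register operations fail replay along it
including or dropping the 1 pending operation (#4) in any combination fails
take #1, #2, #3, #5 (pending dropped): step 4 already fails, because #5 read() → 99 cannot occur there

not linearizable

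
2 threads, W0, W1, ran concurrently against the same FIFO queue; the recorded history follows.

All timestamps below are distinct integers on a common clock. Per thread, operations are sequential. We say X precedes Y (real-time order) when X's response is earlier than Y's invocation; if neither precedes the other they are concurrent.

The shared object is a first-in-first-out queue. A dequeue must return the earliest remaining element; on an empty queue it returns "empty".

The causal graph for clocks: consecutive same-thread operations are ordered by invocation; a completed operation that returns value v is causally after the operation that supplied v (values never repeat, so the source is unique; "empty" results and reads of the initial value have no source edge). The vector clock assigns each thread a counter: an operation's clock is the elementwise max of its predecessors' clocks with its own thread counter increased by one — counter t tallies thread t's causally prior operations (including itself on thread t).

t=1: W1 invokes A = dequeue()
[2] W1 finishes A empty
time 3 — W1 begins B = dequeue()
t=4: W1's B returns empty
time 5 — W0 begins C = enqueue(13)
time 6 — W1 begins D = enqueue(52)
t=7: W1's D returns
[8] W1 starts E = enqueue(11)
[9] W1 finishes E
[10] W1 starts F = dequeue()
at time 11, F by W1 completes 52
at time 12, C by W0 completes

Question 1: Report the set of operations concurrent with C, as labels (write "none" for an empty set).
concurrent with C ([5,12]): every op whose interval crosses 5..12
A [1,2]: before
B [3,4]: before
D [6,7]: concurrent
E [8,9]: concurrent
F [10,11]: concurrent

D, E, F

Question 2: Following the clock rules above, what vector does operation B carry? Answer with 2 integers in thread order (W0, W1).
A (invocation 1): nothing precedes it; W1's component alone gives (0, 1)
C (invocation 5): nothing precedes it; W0's component alone gives (1, 0)
B (invocation 3): componentwise max over VC(A)=(0, 1), +1 at W1, giving (0, 2)
D (invocation 6): componentwise max over VC(B)=(0, 2), +1 at W1, giving (0, 3)
E (invocation 8): componentwise max over VC(D)=(0, 3), +1 at W1, giving (0, 4)
F (invocation 10): componentwise max over VC(D)=(0, 3), VC(E)=(0, 4), +1 at W1, giving (0, 5)
target: VC(B) = (0, 2)

(0, 2)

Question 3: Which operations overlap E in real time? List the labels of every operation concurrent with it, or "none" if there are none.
E runs from 8 to 9; window-overlapping ops are concurrent
A [1,2]: before
B [3,4]: before
C [5,12]: concurrent
D [6,7]: before
F [10,11]: after

C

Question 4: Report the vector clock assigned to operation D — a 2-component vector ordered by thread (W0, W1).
no predecessors for A (invoked 1): W1 increments from zero → (0, 1)
no predecessors for C (invoked 5): W0 increments from zero → (1, 0)
VC(B, invoked at 3): max of VC(A)=(0, 1), then +1 on thread W1 → (0, 2)
VC(D, invoked at 6): max of VC(B)=(0, 2), then +1 on thread W1 → (0, 3)
VC(E, invoked at 8): max of VC(D)=(0, 3), then +1 on thread W1 → (0, 4)
VC(F, invoked at 10): max of VC(D)=(0, 3), VC(E)=(0, 4), then +1 on thread W1 → (0, 5)
target: VC(D) = (0, 3)

(0, 3)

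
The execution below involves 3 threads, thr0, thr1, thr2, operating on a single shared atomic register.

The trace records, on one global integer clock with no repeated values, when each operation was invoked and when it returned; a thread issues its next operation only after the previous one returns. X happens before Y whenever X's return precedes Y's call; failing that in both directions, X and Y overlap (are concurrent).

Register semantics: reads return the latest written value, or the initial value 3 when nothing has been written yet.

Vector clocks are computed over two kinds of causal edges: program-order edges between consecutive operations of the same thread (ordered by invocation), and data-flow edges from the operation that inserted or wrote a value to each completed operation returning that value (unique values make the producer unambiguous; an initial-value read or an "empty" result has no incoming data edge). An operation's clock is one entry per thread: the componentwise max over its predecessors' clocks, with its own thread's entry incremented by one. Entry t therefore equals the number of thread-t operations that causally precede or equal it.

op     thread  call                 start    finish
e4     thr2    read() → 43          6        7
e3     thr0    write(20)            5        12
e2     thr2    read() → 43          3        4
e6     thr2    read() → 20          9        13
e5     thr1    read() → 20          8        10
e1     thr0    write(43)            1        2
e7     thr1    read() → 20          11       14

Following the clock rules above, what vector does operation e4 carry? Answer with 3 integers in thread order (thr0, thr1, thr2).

(1, 0, 2)

e1, invoked 1, has no incoming edges; only thr0's bump applies → (1, 0, 0)
merge at e2 (invoked 3): VC(e1)=(1, 0, 0), own-thread bump on thr2 → (1, 0, 1)
merge at e3 (invoked 5): VC(e1)=(1, 0, 0), own-thread bump on thr0 → (2, 0, 0)
merge at e4 (invoked 6): VC(e1)=(1, 0, 0), VC(e2)=(1, 0, 1), own-thread bump on thr2 → (1, 0, 2)
merge at e5 (invoked 8): VC(e3)=(2, 0, 0), own-thread bump on thr1 → (2, 1, 0)
merge at e7 (invoked 11): VC(e3)=(2, 0, 0), VC(e5)=(2, 1, 0), own-thread bump on thr1 → (2, 2, 0)
merge at e6 (invoked 9): VC(e3)=(2, 0, 0), VC(e4)=(1, 0, 2), own-thread bump on thr2 → (2, 0, 3)
target: VC(e4) = (1, 0, 2)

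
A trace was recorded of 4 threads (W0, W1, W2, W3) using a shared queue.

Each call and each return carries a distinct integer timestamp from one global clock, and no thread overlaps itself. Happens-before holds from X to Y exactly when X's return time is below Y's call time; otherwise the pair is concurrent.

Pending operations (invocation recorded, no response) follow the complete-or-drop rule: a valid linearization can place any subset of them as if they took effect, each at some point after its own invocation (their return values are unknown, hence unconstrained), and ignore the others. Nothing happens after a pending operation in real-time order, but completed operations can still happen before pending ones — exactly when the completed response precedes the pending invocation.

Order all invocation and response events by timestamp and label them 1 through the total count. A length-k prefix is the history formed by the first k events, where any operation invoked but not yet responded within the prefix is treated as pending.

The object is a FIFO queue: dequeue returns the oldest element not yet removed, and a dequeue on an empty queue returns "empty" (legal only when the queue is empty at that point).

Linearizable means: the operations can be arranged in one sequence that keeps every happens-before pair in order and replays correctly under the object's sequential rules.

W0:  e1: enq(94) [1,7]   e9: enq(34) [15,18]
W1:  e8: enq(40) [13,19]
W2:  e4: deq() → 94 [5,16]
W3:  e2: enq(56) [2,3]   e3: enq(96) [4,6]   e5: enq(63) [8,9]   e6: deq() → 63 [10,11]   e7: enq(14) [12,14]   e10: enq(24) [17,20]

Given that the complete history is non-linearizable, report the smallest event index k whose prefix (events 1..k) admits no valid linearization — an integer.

events 1..10 are linearizable; a witness order is e1, e2, e3, e4, e5:
step 1: e1 enq(94) — queue <94>
step 2: e2 enq(56) — queue <94,56>
step 3: e3 enq(96) — queue <94,56,96>
step 4: e4 deq() (pending, included) — queue <56,96>
step 5: e5 enq(63) — queue <56,96,63>
include event 11 — e6 responding at 11 — and every candidate order breaks
include/drop combinations of the 1 pending operation (e4) were all tried; none helps
e.g. e1, e2, e3, e5, e6 (pending dropped): illegal at step 5, since e6 deq() → 63 cannot apply there
e.g. e2, e1, e3, e5, e6 (pending dropped): illegal at step 5, since e6 deq() → 63 cannot apply there

11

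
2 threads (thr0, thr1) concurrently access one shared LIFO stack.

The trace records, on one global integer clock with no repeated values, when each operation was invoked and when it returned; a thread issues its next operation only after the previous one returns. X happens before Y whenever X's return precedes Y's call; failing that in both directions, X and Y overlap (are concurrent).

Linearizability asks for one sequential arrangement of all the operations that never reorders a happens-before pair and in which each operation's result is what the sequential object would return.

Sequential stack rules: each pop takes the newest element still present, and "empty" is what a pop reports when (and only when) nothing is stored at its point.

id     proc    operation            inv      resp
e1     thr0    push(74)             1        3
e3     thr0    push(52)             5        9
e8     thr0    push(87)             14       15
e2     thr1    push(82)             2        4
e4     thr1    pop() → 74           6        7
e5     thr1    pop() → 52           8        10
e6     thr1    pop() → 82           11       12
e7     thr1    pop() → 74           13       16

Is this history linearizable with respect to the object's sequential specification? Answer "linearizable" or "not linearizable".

the violation lands at event 16, e7's response at time 16: events 1..15 linearize, events 1..16 do not
8 completed operations, 12 real-time-consistent orders — every LIFO stack replay fails
sample order e1, e2, e3, e4, e5, e6, e7, e8 stalls at step 4 — e4 pop() → 74 has no legal effect
sample order e1, e2, e3, e4, e5, e6, e8, e7 stalls at step 4 — e4 pop() → 74 has no legal effect

not linearizable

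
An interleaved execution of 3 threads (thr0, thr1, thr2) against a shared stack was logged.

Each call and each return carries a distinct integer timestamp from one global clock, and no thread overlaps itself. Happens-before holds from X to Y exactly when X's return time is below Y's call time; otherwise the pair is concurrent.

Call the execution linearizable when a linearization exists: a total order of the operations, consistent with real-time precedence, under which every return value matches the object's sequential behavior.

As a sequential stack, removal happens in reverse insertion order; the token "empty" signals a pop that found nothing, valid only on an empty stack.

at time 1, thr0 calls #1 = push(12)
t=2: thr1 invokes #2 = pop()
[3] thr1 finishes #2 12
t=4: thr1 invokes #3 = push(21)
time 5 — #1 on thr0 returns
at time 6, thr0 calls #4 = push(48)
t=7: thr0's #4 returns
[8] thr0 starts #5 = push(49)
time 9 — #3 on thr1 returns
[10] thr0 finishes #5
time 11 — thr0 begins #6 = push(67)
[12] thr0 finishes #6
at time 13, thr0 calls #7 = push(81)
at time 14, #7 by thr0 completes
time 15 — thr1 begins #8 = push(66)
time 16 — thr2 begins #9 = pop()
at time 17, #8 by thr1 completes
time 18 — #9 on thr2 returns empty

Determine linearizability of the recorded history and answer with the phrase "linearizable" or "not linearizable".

already the first 18 events (up to #9's response at time 18) admit no linearization; the first 17 still do
the 9 completed operations admit 14 real-time orders; each fails the stack replay
for example #1, #2, #3, #4, #5, #6, #7, #8, #9 fails at step 9: #9 pop() → empty is not legal there
for example #1, #2, #3, #4, #5, #6, #7, #9, #8 fails at step 8: #9 pop() → empty is not legal there

not linearizable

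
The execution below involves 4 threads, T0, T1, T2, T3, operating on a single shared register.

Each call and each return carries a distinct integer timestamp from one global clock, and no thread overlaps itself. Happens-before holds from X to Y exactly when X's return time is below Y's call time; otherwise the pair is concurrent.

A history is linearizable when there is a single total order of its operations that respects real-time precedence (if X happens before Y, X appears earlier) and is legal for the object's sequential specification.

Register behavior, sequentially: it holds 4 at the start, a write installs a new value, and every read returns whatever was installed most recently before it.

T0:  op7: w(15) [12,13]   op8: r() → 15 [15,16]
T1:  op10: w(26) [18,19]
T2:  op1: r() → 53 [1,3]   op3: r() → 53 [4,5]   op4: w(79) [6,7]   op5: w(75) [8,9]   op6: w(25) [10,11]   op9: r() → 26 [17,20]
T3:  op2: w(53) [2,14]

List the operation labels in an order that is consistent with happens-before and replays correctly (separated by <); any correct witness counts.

op2 < op1 < op3 < op4 < op5 < op6 < op7 < op8 < op10 < op9

step 1: op2 w(53) — value 53
step 2: op1 r() → 53 — value 53
step 3: op3 r() → 53 — value 53
step 4: op4 w(79) — value 79
step 5: op5 w(75) — value 75
step 6: op6 w(25) — value 25
step 7: op7 w(15) — value 15
step 8: op8 r() → 15 — value 15
step 9: op10 w(26) — value 26
step 10: op9 r() → 26 — value 26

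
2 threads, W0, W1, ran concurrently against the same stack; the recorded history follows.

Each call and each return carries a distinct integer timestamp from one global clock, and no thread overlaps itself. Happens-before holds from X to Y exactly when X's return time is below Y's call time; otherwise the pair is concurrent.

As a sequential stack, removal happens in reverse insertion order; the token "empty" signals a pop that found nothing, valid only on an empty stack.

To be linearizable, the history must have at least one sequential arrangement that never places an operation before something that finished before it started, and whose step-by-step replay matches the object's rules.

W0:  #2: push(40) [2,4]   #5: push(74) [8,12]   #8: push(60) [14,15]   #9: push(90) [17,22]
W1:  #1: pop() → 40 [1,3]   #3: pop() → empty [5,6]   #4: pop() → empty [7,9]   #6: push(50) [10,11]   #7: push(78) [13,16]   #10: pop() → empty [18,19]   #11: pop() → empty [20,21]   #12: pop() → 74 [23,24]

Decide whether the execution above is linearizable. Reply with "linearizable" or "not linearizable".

not linearizable

already the first 19 events (up to #10's response at time 19) admit no linearization; the first 18 still do
checked exhaustively: 12 real-time-consistent orders of 9 completed operations, zero legal stack replays
no escape via the 1 pending operation (#9): every completion choice fails
sample order #1, #2, #3, #4, #5, #6, #7, #8, #10 (pending dropped) stalls at step 1 — #1 pop() → 40 has no legal effect
sample order #1, #2, #3, #4, #5, #6, #8, #7, #10 (pending dropped) stalls at step 1 — #1 pop() → 40 has no legal effect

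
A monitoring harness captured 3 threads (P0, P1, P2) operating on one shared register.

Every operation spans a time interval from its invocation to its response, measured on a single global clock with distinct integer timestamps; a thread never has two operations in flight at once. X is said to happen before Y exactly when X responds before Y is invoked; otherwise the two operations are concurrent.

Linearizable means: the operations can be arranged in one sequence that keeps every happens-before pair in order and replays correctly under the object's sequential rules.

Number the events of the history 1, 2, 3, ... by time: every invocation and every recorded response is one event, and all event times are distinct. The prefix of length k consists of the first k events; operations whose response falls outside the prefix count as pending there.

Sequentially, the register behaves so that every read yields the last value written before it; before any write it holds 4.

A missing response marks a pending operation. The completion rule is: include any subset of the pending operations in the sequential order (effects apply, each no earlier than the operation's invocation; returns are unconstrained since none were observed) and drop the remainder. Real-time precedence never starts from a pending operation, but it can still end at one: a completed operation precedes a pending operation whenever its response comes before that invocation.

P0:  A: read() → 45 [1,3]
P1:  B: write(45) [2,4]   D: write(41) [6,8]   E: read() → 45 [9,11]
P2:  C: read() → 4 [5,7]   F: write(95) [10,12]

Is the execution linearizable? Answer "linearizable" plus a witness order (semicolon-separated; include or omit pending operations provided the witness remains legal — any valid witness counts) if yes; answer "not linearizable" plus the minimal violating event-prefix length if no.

not linearizable — minimal violating prefix: 7 events

already the first 7 events (up to C's response at time 7) admit no linearization; the first 6 still do
checked exhaustively: 2 real-time-consistent orders of 3 completed operations, zero legal register replays
every completion of the 1 pending operation (D) was checked; none linearizes
take A, B, C (pending dropped): step 1 already fails, because A read() → 45 cannot occur there
take B, A, C (pending dropped): step 3 already fails, because C read() → 4 cannot occur there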